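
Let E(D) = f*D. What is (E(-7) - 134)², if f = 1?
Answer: 19881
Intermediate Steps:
E(D) = D (E(D) = 1*D = D)
(E(-7) - 134)² = (-7 - 134)² = (-141)² = 19881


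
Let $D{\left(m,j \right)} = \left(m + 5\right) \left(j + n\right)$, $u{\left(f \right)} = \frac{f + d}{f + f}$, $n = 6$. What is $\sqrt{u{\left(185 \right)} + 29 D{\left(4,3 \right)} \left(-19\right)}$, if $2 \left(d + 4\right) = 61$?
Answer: $\frac{3 i \sqrt{678878405}}{370} \approx 211.26 i$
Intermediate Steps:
$d = \frac{53}{2}$ ($d = -4 + \frac{1}{2} \cdot 61 = -4 + \frac{61}{2} = \frac{53}{2} \approx 26.5$)
$u{\left(f \right)} = \frac{\frac{53}{2} + f}{2 f}$ ($u{\left(f \right)} = \frac{f + \frac{53}{2}}{f + f} = \frac{\frac{53}{2} + f}{2 f}$)
$D{\left(m,j \right)} = \left(5 + m\right) \left(6 + j\right)$ ($D{\left(m,j \right)} = \left(m + 5\right) \left(j + 6\right) = \left(5 + m\right) \left(6 + j\right)$)
$\sqrt{u{\left(185 \right)} + 29 D{\left(4,3 \right)} \left(-19\right)} = \sqrt{\frac{53 + 2 \cdot 185}{4 \cdot 185} + 29 \left(30 + 5 \cdot 3 + 6 \cdot 4 + 3 \cdot 4\right) \left(-19\right)} = \sqrt{\frac{1}{4} \cdot \frac{1}{185} \left(53 + 370\right) + 29 \left(30 + 15 + 24 + 12\right) \left(-19\right)} = \sqrt{\frac{1}{4} \cdot \frac{1}{185} \cdot 423 + 29 \cdot 81 \left(-19\right)} = \sqrt{\frac{423}{740} + 2349 \left(-19\right)} = \sqrt{\frac{423}{740} - 44631} = \sqrt{- \frac{33026517}{740}} = \frac{3 i \sqrt{678878405}}{370}$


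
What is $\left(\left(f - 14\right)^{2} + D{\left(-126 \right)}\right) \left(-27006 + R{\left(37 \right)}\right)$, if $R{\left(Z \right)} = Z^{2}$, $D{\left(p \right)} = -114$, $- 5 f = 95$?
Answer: $-24996075$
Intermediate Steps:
$f = -19$ ($f = \left(- \frac{1}{5}\right) 95 = -19$)
$\left(\left(f - 14\right)^{2} + D{\left(-126 \right)}\right) \left(-27006 + R{\left(37 \right)}\right) = \left(\left(-19 - 14\right)^{2} - 114\right) \left(-27006 + 37^{2}\right) = \left(\left(-33\right)^{2} - 114\right) \left(-27006 + 1369\right) = \left(1089 - 114\right) \left(-25637\right) = 975 \left(-25637\right) = -24996075$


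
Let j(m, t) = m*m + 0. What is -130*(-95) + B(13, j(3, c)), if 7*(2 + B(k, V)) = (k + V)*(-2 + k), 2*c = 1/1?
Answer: 86678/7 ≈ 12383.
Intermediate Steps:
c = ½ (c = (½)/1 = (½)*1 = ½ ≈ 0.50000)
j(m, t) = m² (j(m, t) = m² + 0 = m²)
B(k, V) = -2 + (-2 + k)*(V + k)/7 (B(k, V) = -2 + ((k + V)*(-2 + k))/7 = -2 + ((V + k)*(-2 + k))/7 = -2 + ((-2 + k)*(V + k))/7 = -2 + (-2 + k)*(V + k)/7)
-130*(-95) + B(13, j(3, c)) = -130*(-95) + (-2 - 2/7*3² - 2/7*13 + (⅐)*13² + (⅐)*3²*13) = 12350 + (-2 - 2/7*9 - 26/7 + (⅐)*169 + (⅐)*9*13) = 12350 + (-2 - 18/7 - 26/7 + 169/7 + 117/7) = 12350 + 228/7 = 86678/7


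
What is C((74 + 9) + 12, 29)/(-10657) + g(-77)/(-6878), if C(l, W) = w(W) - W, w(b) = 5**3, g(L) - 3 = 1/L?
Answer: -26646643/2822005571 ≈ -0.0094424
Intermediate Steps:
g(L) = 3 + 1/L
w(b) = 125
C(l, W) = 125 - W
C((74 + 9) + 12, 29)/(-10657) + g(-77)/(-6878) = (125 - 1*29)/(-10657) + (3 + 1/(-77))/(-6878) = (125 - 29)*(-1/10657) + (3 - 1/77)*(-1/6878) = 96*(-1/10657) + (230/77)*(-1/6878) = -96/10657 - 115/264803 = -26646643/2822005571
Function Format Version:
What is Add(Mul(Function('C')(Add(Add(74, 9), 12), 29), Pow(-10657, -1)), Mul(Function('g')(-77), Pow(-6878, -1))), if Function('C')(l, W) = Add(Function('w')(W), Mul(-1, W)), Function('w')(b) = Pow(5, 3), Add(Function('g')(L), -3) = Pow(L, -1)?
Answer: Rational(-26646643, 2822005571) ≈ -0.0094424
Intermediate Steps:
Function('g')(L) = Add(3, Pow(L, -1))
Function('w')(b) = 125
Function('C')(l, W) = Add(125, Mul(-1, W))
Add(Mul(Function('C')(Add(Add(74, 9), 12), 29), Pow(-10657, -1)), Mul(Function('g')(-77), Pow(-6878, -1))) = Add(Mul(Add(125, Mul(-1, 29)), Pow(-10657, -1)), Mul(Add(3, Pow(-77, -1)), Pow(-6878, -1))) = Add(Mul(Add(125, -29), Rational(-1, 10657)), Mul(Add(3, Rational(-1, 77)), Rational(-1, 6878))) = Add(Mul(96, Rational(-1, 10657)), Mul(Rational(230, 77), Rational(-1, 6878))) = Add(Rational(-96, 10657), Rational(-115, 264803)) = Rational(-26646643, 2822005571)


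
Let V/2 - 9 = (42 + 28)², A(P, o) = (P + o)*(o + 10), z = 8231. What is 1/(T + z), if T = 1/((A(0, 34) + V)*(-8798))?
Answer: 99540572/819318448131 ≈ 0.00012149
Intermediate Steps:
A(P, o) = (10 + o)*(P + o) (A(P, o) = (P + o)*(10 + o) = (10 + o)*(P + o))
V = 9818 (V = 18 + 2*(42 + 28)² = 18 + 2*70² = 18 + 2*4900 = 18 + 9800 = 9818)
T = -1/99540572 (T = 1/(((34² + 10*0 + 10*34 + 0*34) + 9818)*(-8798)) = -1/8798/((1156 + 0 + 340 + 0) + 9818) = -1/8798/(1496 + 9818) = -1/8798/11314 = (1/11314)*(-1/8798) = -1/99540572 ≈ -1.0046e-8)
1/(T + z) = 1/(-1/99540572 + 8231) = 1/(819318448131/99540572) = 99540572/819318448131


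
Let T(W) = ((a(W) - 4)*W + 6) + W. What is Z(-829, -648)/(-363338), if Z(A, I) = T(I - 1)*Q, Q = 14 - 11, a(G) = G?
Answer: -634731/181669 ≈ -3.4939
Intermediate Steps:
T(W) = 6 + W + W*(-4 + W) (T(W) = ((W - 4)*W + 6) + W = ((-4 + W)*W + 6) + W = (W*(-4 + W) + 6) + W = (6 + W*(-4 + W)) + W = 6 + W + W*(-4 + W))
Q = 3
Z(A, I) = 27 - 9*I + 3*(-1 + I)**2 (Z(A, I) = (6 + (I - 1)**2 - 3*(I - 1))*3 = (6 + (-1 + I)**2 - 3*(-1 + I))*3 = (6 + (-1 + I)**2 + (3 - 3*I))*3 = (9 + (-1 + I)**2 - 3*I)*3 = 27 - 9*I + 3*(-1 + I)**2)
Z(-829, -648)/(-363338) = (30 - 15*(-648) + 3*(-648)**2)/(-363338) = (30 + 9720 + 3*419904)*(-1/363338) = (30 + 9720 + 1259712)*(-1/363338) = 1269462*(-1/363338) = -634731/181669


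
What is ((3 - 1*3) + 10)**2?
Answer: 100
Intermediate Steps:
((3 - 1*3) + 10)**2 = ((3 - 3) + 10)**2 = (0 + 10)**2 = 10**2 = 100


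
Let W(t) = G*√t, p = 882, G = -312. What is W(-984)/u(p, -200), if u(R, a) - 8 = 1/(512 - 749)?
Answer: -147888*I*√246/1895 ≈ -1224.0*I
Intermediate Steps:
W(t) = -312*√t
u(R, a) = 1895/237 (u(R, a) = 8 + 1/(512 - 749) = 8 + 1/(-237) = 8 - 1/237 = 1895/237)
W(-984)/u(p, -200) = (-624*I*√246)/(1895/237) = -624*I*√246*(237/1895) = -147888*I*√246/1895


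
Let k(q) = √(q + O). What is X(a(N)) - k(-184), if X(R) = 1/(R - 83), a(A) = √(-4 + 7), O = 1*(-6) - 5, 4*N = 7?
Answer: -83/6886 - √3/6886 - I*√195 ≈ -0.012305 - 13.964*I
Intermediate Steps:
N = 7/4 (N = (¼)*7 = 7/4 ≈ 1.7500)
O = -11 (O = -6 - 5 = -11)
a(A) = √3
k(q) = √(-11 + q) (k(q) = √(q - 11) = √(-11 + q))
X(R) = 1/(-83 + R)
X(a(N)) - k(-184) = 1/(-83 + √3) - √(-11 - 184) = 1/(-83 + √3) - √(-195) = 1/(-83 + √3) - I*√195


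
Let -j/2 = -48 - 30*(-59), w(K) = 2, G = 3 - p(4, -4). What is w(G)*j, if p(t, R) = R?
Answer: -6888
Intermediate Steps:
G = 7 (G = 3 - 1*(-4) = 3 + 4 = 7)
j = -3444 (j = -2*(-48 - 30*(-59)) = -2*(-48 + 1770) = -2*1722 = -3444)
w(G)*j = 2*(-3444) = -6888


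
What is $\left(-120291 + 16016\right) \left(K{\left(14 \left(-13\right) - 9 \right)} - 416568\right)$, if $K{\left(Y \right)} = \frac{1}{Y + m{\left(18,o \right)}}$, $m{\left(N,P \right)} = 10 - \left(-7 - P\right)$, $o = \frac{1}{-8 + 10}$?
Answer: $\frac{15072857193950}{347} \approx 4.3438 \cdot 10^{10}$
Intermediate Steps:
$o = \frac{1}{2} \approx 0.5$
$m{\left(N,P \right)} = 17 + P$ ($m{\left(N,P \right)} = 10 + \left(7 + P\right) = 17 + P$)
$K{\left(Y \right)} = \frac{1}{\frac{35}{2} + Y}$ ($K{\left(Y \right)} = \frac{1}{Y + \left(17 + \frac{1}{2}\right)} = \frac{1}{Y + \frac{35}{2}} = \frac{1}{\frac{35}{2} + Y}$)
$\left(-120291 + 16016\right) \left(K{\left(14 \left(-13\right) - 9 \right)} - 416568\right) = \left(-120291 + 16016\right) \left(\frac{2}{35 + 2 \left(14 \left(-13\right) - 9\right)} - 416568\right) = - 104275 \left(\frac{2}{35 + 2 \left(-182 - 9\right)} - 416568\right) = - 104275 \left(\frac{2}{35 + 2 \left(-191\right)} - 416568\right) = - 104275 \left(\frac{2}{35 - 382} - 416568\right) = - 104275 \left(\frac{2}{-347} - 416568\right) = - 104275 \left(2 \left(- \frac{1}{347}\right) - 416568\right) = - 104275 \left(- \frac{2}{347} - 416568\right) = \left(-104275\right) \left(- \frac{144549098}{347}\right) = \frac{15072857193950}{347}$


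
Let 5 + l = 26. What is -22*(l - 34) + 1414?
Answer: 1700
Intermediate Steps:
l = 21 (l = -5 + 26 = 21)
-22*(l - 34) + 1414 = -22*(21 - 34) + 1414 = -22*(-13) + 1414 = 286 + 1414 = 1700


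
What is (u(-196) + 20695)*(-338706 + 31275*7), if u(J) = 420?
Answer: -2529175815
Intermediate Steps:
(u(-196) + 20695)*(-338706 + 31275*7) = (420 + 20695)*(-338706 + 31275*7) = 21115*(-338706 + 218925) = 21115*(-119781) = -2529175815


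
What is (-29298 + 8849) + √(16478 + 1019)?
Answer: -20449 + √17497 ≈ -20317.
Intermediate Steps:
(-29298 + 8849) + √(16478 + 1019) = -20449 + √17497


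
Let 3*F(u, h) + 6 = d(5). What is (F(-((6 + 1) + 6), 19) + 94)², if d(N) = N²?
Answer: 90601/9 ≈ 10067.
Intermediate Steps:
F(u, h) = 19/3 (F(u, h) = -2 + (⅓)*5² = -2 + (⅓)*25 = -2 + 25/3 = 19/3)
(F(-((6 + 1) + 6), 19) + 94)² = (19/3 + 94)² = (301/3)² = 90601/9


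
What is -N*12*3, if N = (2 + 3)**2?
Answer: -900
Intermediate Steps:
N = 25 (N = 5**2 = 25)
-N*12*3 = -25*12*3 = -25*36 = -1*900 = -900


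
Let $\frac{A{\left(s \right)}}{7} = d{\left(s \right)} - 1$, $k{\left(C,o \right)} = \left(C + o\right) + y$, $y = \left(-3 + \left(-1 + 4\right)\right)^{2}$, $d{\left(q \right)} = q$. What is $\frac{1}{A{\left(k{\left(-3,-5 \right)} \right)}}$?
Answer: $- \frac{1}{63} \approx -0.015873$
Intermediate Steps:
$y = 0$ ($y = \left(-3 + 3\right)^{2} = 0^{2} = 0$)
$k{\left(C,o \right)} = C + o$ ($k{\left(C,o \right)} = \left(C + o\right) + 0 = C + o$)
$A{\left(s \right)} = -7 + 7 s$ ($A{\left(s \right)} = 7 \left(s - 1\right) = 7 \left(-1 + s\right) = -7 + 7 s$)
$\frac{1}{A{\left(k{\left(-3,-5 \right)} \right)}} = \frac{1}{-7 + 7 \left(-3 - 5\right)} = \frac{1}{-7 + 7 \left(-8\right)} = \frac{1}{-7 - 56} = \frac{1}{-63} = - \frac{1}{63}$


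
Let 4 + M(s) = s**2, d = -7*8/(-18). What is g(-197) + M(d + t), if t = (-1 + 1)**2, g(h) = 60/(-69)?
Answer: 8960/1863 ≈ 4.8094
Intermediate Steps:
g(h) = -20/23 (g(h) = 60*(-1/69) = -20/23)
d = 28/9 (d = -56*(-1/18) = 28/9 ≈ 3.1111)
t = 0 (t = 0**2 = 0)
M(s) = -4 + s**2
g(-197) + M(d + t) = -20/23 + (-4 + (28/9 + 0)**2) = -20/23 + (-4 + (28/9)**2) = -20/23 + (-4 + 784/81) = -20/23 + 460/81 = 8960/1863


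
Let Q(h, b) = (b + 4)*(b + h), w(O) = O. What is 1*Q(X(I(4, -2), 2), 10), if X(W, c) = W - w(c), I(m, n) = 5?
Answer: 182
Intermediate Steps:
X(W, c) = W - c
Q(h, b) = (4 + b)*(b + h)
1*Q(X(I(4, -2), 2), 10) = 1*(10² + 4*10 + 4*(5 - 1*2) + 10*(5 - 1*2)) = 1*(100 + 40 + 4*(5 - 2) + 10*(5 - 2)) = 1*(100 + 40 + 4*3 + 10*3) = 1*(100 + 40 + 12 + 30) = 1*182 = 182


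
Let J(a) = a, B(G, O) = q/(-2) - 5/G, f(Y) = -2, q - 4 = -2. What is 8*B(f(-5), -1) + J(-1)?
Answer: 11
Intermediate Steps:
q = 2 (q = 4 - 2 = 2)
B(G, O) = -1 - 5/G (B(G, O) = 2/(-2) - 5/G = 2*(-½) - 5/G = -1 - 5/G)
8*B(f(-5), -1) + J(-1) = 8*((-5 - 1*(-2))/(-2)) - 1 = 8*(-(-5 + 2)/2) - 1 = 8*(-½*(-3)) - 1 = 8*(3/2) - 1 = 12 - 1 = 11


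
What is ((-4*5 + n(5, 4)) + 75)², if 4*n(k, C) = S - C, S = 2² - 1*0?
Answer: 3025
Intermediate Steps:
S = 4 (S = 4 + 0 = 4)
n(k, C) = 1 - C/4 (n(k, C) = (4 - C)/4 = 1 - C/4)
((-4*5 + n(5, 4)) + 75)² = ((-4*5 + (1 - ¼*4)) + 75)² = ((-20 + (1 - 1)) + 75)² = ((-20 + 0) + 75)² = (-20 + 75)² = 55² = 3025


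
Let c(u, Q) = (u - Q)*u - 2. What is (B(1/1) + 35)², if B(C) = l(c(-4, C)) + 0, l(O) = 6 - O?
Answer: 529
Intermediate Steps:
c(u, Q) = -2 + u*(u - Q) (c(u, Q) = u*(u - Q) - 2 = -2 + u*(u - Q))
B(C) = -8 - 4*C (B(C) = (6 - (-2 + (-4)² - 1*C*(-4))) + 0 = (6 - (-2 + 16 + 4*C)) + 0 = (6 - (14 + 4*C)) + 0 = (6 + (-14 - 4*C)) + 0 = (-8 - 4*C) + 0 = -8 - 4*C)
(B(1/1) + 35)² = ((-8 - 4/1) + 35)² = ((-8 - 4*1) + 35)² = ((-8 - 4) + 35)² = (-12 + 35)² = 23² = 529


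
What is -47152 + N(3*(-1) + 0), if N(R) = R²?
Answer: -47143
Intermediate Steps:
-47152 + N(3*(-1) + 0) = -47152 + (3*(-1) + 0)² = -47152 + (-3 + 0)² = -47152 + (-3)² = -47152 + 9 = -47143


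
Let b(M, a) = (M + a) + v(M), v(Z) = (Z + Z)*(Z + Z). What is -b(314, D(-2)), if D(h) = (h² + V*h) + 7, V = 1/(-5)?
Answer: -1973547/5 ≈ -3.9471e+5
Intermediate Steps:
v(Z) = 4*Z² (v(Z) = (2*Z)*(2*Z) = 4*Z²)
V = -⅕ ≈ -0.20000
D(h) = 7 + h² - h/5 (D(h) = (h² - h/5) + 7 = 7 + h² - h/5)
b(M, a) = M + a + 4*M² (b(M, a) = (M + a) + 4*M² = M + a + 4*M²)
-b(314, D(-2)) = -(314 + (7 + (-2)² - ⅕*(-2)) + 4*314²) = -(314 + (7 + 4 + ⅖) + 4*98596) = -(314 + 57/5 + 394384) = -1*1973547/5 = -1973547/5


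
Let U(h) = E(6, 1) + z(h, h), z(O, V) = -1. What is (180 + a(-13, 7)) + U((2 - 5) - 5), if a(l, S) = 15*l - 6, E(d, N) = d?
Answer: -16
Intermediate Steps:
a(l, S) = -6 + 15*l
U(h) = 5 (U(h) = 6 - 1 = 5)
(180 + a(-13, 7)) + U((2 - 5) - 5) = (180 + (-6 + 15*(-13))) + 5 = (180 + (-6 - 195)) + 5 = (180 - 201) + 5 = -21 + 5 = -16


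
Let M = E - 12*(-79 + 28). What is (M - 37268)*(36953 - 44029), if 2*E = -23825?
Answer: 343670706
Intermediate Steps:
E = -23825/2 (E = (½)*(-23825) = -23825/2 ≈ -11913.)
M = -22601/2 (M = -23825/2 - 12*(-79 + 28) = -23825/2 - 12*(-51) = -23825/2 + 612 = -22601/2 ≈ -11301.)
(M - 37268)*(36953 - 44029) = (-22601/2 - 37268)*(36953 - 44029) = -97137/2*(-7076) = 343670706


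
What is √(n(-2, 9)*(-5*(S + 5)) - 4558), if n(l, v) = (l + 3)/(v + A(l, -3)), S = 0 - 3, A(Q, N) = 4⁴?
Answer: 2*I*√3200882/53 ≈ 67.513*I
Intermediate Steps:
A(Q, N) = 256
S = -3
n(l, v) = (3 + l)/(256 + v) (n(l, v) = (l + 3)/(v + 256) = (3 + l)/(256 + v))
√(n(-2, 9)*(-5*(S + 5)) - 4558) = √(((3 - 2)/(256 + 9))*(-5*(-3 + 5)) - 4558) = √((1/265)*(-5*2) - 4558) = √(((1/265)*1)*(-10) - 4558) = √((1/265)*(-10) - 4558) = √(-2/53 - 4558) = √(-241576/53) = 2*I*√3200882/53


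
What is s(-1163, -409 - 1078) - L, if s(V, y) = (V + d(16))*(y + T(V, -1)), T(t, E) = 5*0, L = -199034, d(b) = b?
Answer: 1904623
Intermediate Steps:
T(t, E) = 0
s(V, y) = y*(16 + V) (s(V, y) = (V + 16)*(y + 0) = (16 + V)*y = y*(16 + V))
s(-1163, -409 - 1078) - L = (-409 - 1078)*(16 - 1163) - 1*(-199034) = -1487*(-1147) + 199034 = 1705589 + 199034 = 1904623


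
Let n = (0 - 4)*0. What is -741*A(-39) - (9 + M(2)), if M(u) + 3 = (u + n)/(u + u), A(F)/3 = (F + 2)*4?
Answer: 657995/2 ≈ 3.2900e+5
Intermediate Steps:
n = 0 (n = -4*0 = 0)
A(F) = 24 + 12*F (A(F) = 3*((F + 2)*4) = 3*((2 + F)*4) = 3*(8 + 4*F) = 24 + 12*F)
M(u) = -5/2 (M(u) = -3 + (u + 0)/(u + u) = -3 + u/((2*u)) = -3 + u*(1/(2*u)) = -3 + ½ = -5/2)
-741*A(-39) - (9 + M(2)) = -741*(24 + 12*(-39)) - (9 - 5/2) = -741*(24 - 468) - 1*13/2 = -741*(-444) - 13/2 = 329004 - 13/2 = 657995/2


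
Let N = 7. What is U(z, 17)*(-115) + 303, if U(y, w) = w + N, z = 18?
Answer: -2457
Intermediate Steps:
U(y, w) = 7 + w (U(y, w) = w + 7 = 7 + w)
U(z, 17)*(-115) + 303 = (7 + 17)*(-115) + 303 = 24*(-115) + 303 = -2760 + 303 = -2457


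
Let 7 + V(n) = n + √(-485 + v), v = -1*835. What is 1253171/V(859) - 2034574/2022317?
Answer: 1145303445657/780614362 - 1253171*I*√330/363612 ≈ 1467.2 - 62.608*I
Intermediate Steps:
v = -835
V(n) = -7 + n + 2*I*√330 (V(n) = -7 + (n + √(-485 - 835)) = -7 + (n + √(-1320)) = -7 + (n + 2*I*√330) = -7 + n + 2*I*√330)
1253171/V(859) - 2034574/2022317 = 1253171/(-7 + 859 + 2*I*√330) - 2034574/2022317 = 1253171/(852 + 2*I*√330) - 2034574*1/2022317 = 1253171/(852 + 2*I*√330) - 2034574/2022317 = -2034574/2022317 + 1253171/(852 + 2*I*√330)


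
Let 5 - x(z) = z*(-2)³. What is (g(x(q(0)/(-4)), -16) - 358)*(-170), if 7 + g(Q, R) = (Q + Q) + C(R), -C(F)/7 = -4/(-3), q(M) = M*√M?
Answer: 185810/3 ≈ 61937.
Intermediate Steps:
q(M) = M^(3/2)
C(F) = -28/3 (C(F) = -(-28)/(-3) = -(-28)*(-1)/3 = -7*4/3 = -28/3)
x(z) = 5 + 8*z (x(z) = 5 - z*(-2)³ = 5 - z*(-8) = 5 - (-8)*z = 5 + 8*z)
g(Q, R) = -49/3 + 2*Q (g(Q, R) = -7 + ((Q + Q) - 28/3) = -7 + (2*Q - 28/3) = -7 + (-28/3 + 2*Q) = -49/3 + 2*Q)
(g(x(q(0)/(-4)), -16) - 358)*(-170) = ((-49/3 + 2*(5 + 8*(0^(3/2)/(-4)))) - 358)*(-170) = ((-49/3 + 2*(5 + 8*(0*(-¼)))) - 358)*(-170) = ((-49/3 + 2*(5 + 8*0)) - 358)*(-170) = ((-49/3 + 2*(5 + 0)) - 358)*(-170) = ((-49/3 + 2*5) - 358)*(-170) = ((-49/3 + 10) - 358)*(-170) = (-19/3 - 358)*(-170) = -1093/3*(-170) = 185810/3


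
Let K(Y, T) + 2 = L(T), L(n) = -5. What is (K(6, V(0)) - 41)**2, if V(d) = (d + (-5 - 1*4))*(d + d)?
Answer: 2304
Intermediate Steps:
V(d) = 2*d*(-9 + d) (V(d) = (d + (-5 - 4))*(2*d) = (d - 9)*(2*d) = (-9 + d)*(2*d) = 2*d*(-9 + d))
K(Y, T) = -7 (K(Y, T) = -2 - 5 = -7)
(K(6, V(0)) - 41)**2 = (-7 - 41)**2 = (-48)**2 = 2304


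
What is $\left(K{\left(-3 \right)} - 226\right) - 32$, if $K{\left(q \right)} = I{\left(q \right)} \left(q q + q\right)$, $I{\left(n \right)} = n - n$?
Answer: $-258$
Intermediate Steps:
$I{\left(n \right)} = 0$
$K{\left(q \right)} = 0$ ($K{\left(q \right)} = 0 \left(q q + q\right) = 0 \left(q^{2} + q\right) = 0 \left(q + q^{2}\right) = 0$)
$\left(K{\left(-3 \right)} - 226\right) - 32 = \left(0 - 226\right) - 32 = -226 - 32 = -258$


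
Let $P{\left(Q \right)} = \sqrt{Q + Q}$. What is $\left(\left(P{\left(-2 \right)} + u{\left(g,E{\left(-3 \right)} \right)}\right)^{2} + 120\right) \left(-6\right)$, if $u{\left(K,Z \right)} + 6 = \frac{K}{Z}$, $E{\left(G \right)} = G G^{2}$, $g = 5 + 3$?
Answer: $- \frac{226928}{243} + \frac{1360 i}{9} \approx -933.86 + 151.11 i$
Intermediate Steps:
$P{\left(Q \right)} = \sqrt{2} \sqrt{Q}$ ($P{\left(Q \right)} = \sqrt{2 Q} = \sqrt{2} \sqrt{Q}$)
$g = 8$
$E{\left(G \right)} = G^{3}$
$u{\left(K,Z \right)} = -6 + \frac{K}{Z}$
$\left(\left(P{\left(-2 \right)} + u{\left(g,E{\left(-3 \right)} \right)}\right)^{2} + 120\right) \left(-6\right) = \left(\left(\sqrt{2} \sqrt{-2} - \left(6 - \frac{8}{\left(-3\right)^{3}}\right)\right)^{2} + 120\right) \left(-6\right) = \left(\left(\sqrt{2} i \sqrt{2} - \left(6 - \frac{8}{-27}\right)\right)^{2} + 120\right) \left(-6\right) = \left(\left(2 i + \left(-6 + 8 \left(- \frac{1}{27}\right)\right)\right)^{2} + 120\right) \left(-6\right) = \left(\left(2 i - \frac{170}{27}\right)^{2} + 120\right) \left(-6\right) = \left(\left(- \frac{170}{27} + 2 i\right)^{2} + 120\right) \left(-6\right) = \left(120 + \left(- \frac{170}{27} + 2 i\right)^{2}\right) \left(-6\right) = -720 - 6 \left(- \frac{170}{27} + 2 i\right)^{2}$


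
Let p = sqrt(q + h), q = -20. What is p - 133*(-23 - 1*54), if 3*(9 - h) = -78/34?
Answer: 10241 + I*sqrt(2958)/17 ≈ 10241.0 + 3.1993*I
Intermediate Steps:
h = 166/17 (h = 9 - (-26)/34 = 9 - 1/3*(-39/17) = 9 + 13/17 = 166/17 ≈ 9.7647)
p = I*sqrt(2958)/17 (p = sqrt(-20 + 166/17) = sqrt(-174/17) = I*sqrt(2958)/17 ≈ 3.1993*I)
p - 133*(-23 - 1*54) = I*sqrt(2958)/17 - 133*(-23 - 1*54) = I*sqrt(2958)/17 - 133*(-23 - 54) = I*sqrt(2958)/17 - 133*(-77) = I*sqrt(2958)/17 + 10241 = 10241 + I*sqrt(2958)/17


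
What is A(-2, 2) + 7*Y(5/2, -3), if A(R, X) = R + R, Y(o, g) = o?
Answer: 27/2 ≈ 13.500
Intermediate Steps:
A(R, X) = 2*R
A(-2, 2) + 7*Y(5/2, -3) = 2*(-2) + 7*(5/2) = -4 + 7*(5*(½)) = -4 + 7*(5/2) = -4 + 35/2 = 27/2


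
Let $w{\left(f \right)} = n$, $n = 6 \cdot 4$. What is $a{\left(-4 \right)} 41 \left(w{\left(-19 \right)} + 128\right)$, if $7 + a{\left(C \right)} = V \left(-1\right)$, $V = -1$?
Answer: $-37392$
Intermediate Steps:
$a{\left(C \right)} = -6$ ($a{\left(C \right)} = -7 - -1 = -7 + 1 = -6$)
$n = 24$
$w{\left(f \right)} = 24$
$a{\left(-4 \right)} 41 \left(w{\left(-19 \right)} + 128\right) = \left(-6\right) 41 \left(24 + 128\right) = \left(-246\right) 152 = -37392$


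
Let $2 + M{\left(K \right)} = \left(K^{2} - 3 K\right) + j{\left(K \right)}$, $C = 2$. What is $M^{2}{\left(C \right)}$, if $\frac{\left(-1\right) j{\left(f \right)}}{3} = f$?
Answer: $100$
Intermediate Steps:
$j{\left(f \right)} = - 3 f$
$M{\left(K \right)} = -2 + K^{2} - 6 K$ ($M{\left(K \right)} = -2 - \left(- K^{2} + 6 K\right) = -2 + \left(K^{2} - 6 K\right) = -2 + K^{2} - 6 K$)
$M^{2}{\left(C \right)} = \left(-2 + 2^{2} - 12\right)^{2} = \left(-2 + 4 - 12\right)^{2} = \left(-10\right)^{2} = 100$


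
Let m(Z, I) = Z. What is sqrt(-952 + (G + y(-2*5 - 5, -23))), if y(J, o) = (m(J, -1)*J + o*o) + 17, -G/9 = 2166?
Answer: 5*I*sqrt(787) ≈ 140.27*I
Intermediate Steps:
G = -19494 (G = -9*2166 = -19494)
y(J, o) = 17 + J**2 + o**2 (y(J, o) = (J*J + o*o) + 17 = (J**2 + o**2) + 17 = 17 + J**2 + o**2)
sqrt(-952 + (G + y(-2*5 - 5, -23))) = sqrt(-952 + (-19494 + (17 + (-2*5 - 5)**2 + (-23)**2))) = sqrt(-952 + (-19494 + (17 + (-10 - 5)**2 + 529))) = sqrt(-952 + (-19494 + (17 + (-15)**2 + 529))) = sqrt(-952 + (-19494 + (17 + 225 + 529))) = sqrt(-952 + (-19494 + 771)) = sqrt(-952 - 18723) = sqrt(-19675) = 5*I*sqrt(787)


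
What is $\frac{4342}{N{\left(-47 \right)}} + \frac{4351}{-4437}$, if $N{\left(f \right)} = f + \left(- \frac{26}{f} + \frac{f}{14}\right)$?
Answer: $- \frac{12819255353}{145404927} \approx -88.162$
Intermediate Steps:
$N{\left(f \right)} = - \frac{26}{f} + \frac{15 f}{14}$ ($N{\left(f \right)} = f + \left(- \frac{26}{f} + f \frac{1}{14}\right) = f + \left(- \frac{26}{f} + \frac{f}{14}\right) = - \frac{26}{f} + \frac{15 f}{14}$)
$\frac{4342}{N{\left(-47 \right)}} + \frac{4351}{-4437} = \frac{4342}{- \frac{26}{-47} + \frac{15}{14} \left(-47\right)} + \frac{4351}{-4437} = \frac{4342}{\left(-26\right) \left(- \frac{1}{47}\right) - \frac{705}{14}} + 4351 \left(- \frac{1}{4437}\right) = \frac{4342}{\frac{26}{47} - \frac{705}{14}} - \frac{4351}{4437} = \frac{4342}{- \frac{32771}{658}} - \frac{4351}{4437} = 4342 \left(- \frac{658}{32771}\right) - \frac{4351}{4437} = - \frac{2857036}{32771} - \frac{4351}{4437} = - \frac{12819255353}{145404927}$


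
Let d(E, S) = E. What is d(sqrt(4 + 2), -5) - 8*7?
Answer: -56 + sqrt(6) ≈ -53.551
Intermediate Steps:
d(sqrt(4 + 2), -5) - 8*7 = sqrt(4 + 2) - 8*7 = sqrt(6) - 56 = -56 + sqrt(6)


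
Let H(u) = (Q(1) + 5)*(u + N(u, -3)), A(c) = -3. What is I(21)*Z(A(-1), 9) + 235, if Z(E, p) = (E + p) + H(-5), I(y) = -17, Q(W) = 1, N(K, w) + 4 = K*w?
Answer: -479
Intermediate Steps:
N(K, w) = -4 + K*w
H(u) = -24 - 12*u (H(u) = (1 + 5)*(u + (-4 + u*(-3))) = 6*(u + (-4 - 3*u)) = 6*(-4 - 2*u) = -24 - 12*u)
Z(E, p) = 36 + E + p (Z(E, p) = (E + p) + (-24 - 12*(-5)) = (E + p) + (-24 + 60) = (E + p) + 36 = 36 + E + p)
I(21)*Z(A(-1), 9) + 235 = -17*(36 - 3 + 9) + 235 = -17*42 + 235 = -714 + 235 = -479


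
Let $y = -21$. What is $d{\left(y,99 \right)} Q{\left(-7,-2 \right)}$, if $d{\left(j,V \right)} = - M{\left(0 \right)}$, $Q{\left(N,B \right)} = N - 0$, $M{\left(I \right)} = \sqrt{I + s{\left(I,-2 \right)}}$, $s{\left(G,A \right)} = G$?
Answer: $0$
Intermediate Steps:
$M{\left(I \right)} = \sqrt{2} \sqrt{I}$ ($M{\left(I \right)} = \sqrt{I + I} = \sqrt{2 I} = \sqrt{2} \sqrt{I}$)
$Q{\left(N,B \right)} = N$ ($Q{\left(N,B \right)} = N + 0 = N$)
$d{\left(j,V \right)} = 0$ ($d{\left(j,V \right)} = - \sqrt{2} \sqrt{0} = - \sqrt{2} \cdot 0 = \left(-1\right) 0 = 0$)
$d{\left(y,99 \right)} Q{\left(-7,-2 \right)} = 0 \left(-7\right) = 0$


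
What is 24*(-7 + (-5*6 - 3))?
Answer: -960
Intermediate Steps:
24*(-7 + (-5*6 - 3)) = 24*(-7 + (-30 - 3)) = 24*(-7 - 33) = 24*(-40) = -960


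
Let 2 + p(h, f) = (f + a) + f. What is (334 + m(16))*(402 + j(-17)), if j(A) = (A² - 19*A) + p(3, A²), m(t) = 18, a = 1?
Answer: 560032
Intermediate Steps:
p(h, f) = -1 + 2*f (p(h, f) = -2 + ((f + 1) + f) = -2 + ((1 + f) + f) = -2 + (1 + 2*f) = -1 + 2*f)
j(A) = -1 - 19*A + 3*A² (j(A) = (A² - 19*A) + (-1 + 2*A²) = -1 - 19*A + 3*A²)
(334 + m(16))*(402 + j(-17)) = (334 + 18)*(402 + (-1 - 19*(-17) + 3*(-17)²)) = 352*(402 + (-1 + 323 + 3*289)) = 352*(402 + (-1 + 323 + 867)) = 352*(402 + 1189) = 352*1591 = 560032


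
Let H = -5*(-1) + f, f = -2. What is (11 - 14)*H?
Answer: -9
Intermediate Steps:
H = 3 (H = -5*(-1) - 2 = 5 - 2 = 3)
(11 - 14)*H = (11 - 14)*3 = -3*3 = -9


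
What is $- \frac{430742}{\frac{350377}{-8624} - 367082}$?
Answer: $\frac{3714719008}{3166065545} \approx 1.1733$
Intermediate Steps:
$- \frac{430742}{\frac{350377}{-8624} - 367082} = - \frac{430742}{350377 \left(- \frac{1}{8624}\right) - 367082} = - \frac{430742}{- \frac{350377}{8624} - 367082} = - \frac{430742}{- \frac{3166065545}{8624}} = \left(-430742\right) \left(- \frac{8624}{3166065545}\right) = \frac{3714719008}{3166065545}$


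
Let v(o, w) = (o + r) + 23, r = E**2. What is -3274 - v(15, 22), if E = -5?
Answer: -3337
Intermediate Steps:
r = 25 (r = (-5)**2 = 25)
v(o, w) = 48 + o (v(o, w) = (o + 25) + 23 = (25 + o) + 23 = 48 + o)
-3274 - v(15, 22) = -3274 - (48 + 15) = -3274 - 1*63 = -3274 - 63 = -3337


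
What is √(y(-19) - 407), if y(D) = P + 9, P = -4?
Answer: I*√402 ≈ 20.05*I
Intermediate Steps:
y(D) = 5 (y(D) = -4 + 9 = 5)
√(y(-19) - 407) = √(5 - 407) = √(-402) = I*√402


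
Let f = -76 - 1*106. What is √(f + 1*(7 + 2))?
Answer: I*√173 ≈ 13.153*I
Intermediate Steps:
f = -182 (f = -76 - 106 = -182)
√(f + 1*(7 + 2)) = √(-182 + 1*(7 + 2)) = √(-182 + 1*9) = √(-182 + 9) = √(-173) = I*√173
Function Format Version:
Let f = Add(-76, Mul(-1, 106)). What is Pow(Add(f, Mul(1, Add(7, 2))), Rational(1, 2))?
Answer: Mul(I, Pow(173, Rational(1, 2))) ≈ Mul(13.153, I)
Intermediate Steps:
f = -182 (f = Add(-76, -106) = -182)
Pow(Add(f, Mul(1, Add(7, 2))), Rational(1, 2)) = Pow(Add(-182, Mul(1, Add(7, 2))), Rational(1, 2)) = Pow(Add(-182, Mul(1, 9)), Rational(1, 2)) = Pow(Add(-182, 9), Rational(1, 2)) = Pow(-173, Rational(1, 2)) = Mul(I, Pow(173, Rational(1, 2)))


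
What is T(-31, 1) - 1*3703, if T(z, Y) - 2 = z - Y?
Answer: -3733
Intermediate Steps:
T(z, Y) = 2 + z - Y (T(z, Y) = 2 + (z - Y) = 2 + z - Y)
T(-31, 1) - 1*3703 = (2 - 31 - 1*1) - 1*3703 = (2 - 31 - 1) - 3703 = -30 - 3703 = -3733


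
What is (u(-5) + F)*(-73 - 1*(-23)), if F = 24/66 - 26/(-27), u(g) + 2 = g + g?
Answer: 158500/297 ≈ 533.67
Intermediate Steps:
u(g) = -2 + 2*g (u(g) = -2 + (g + g) = -2 + 2*g)
F = 394/297 (F = 24*(1/66) - 26*(-1/27) = 4/11 + 26/27 = 394/297 ≈ 1.3266)
(u(-5) + F)*(-73 - 1*(-23)) = ((-2 + 2*(-5)) + 394/297)*(-73 - 1*(-23)) = ((-2 - 10) + 394/297)*(-73 + 23) = (-12 + 394/297)*(-50) = -3170/297*(-50) = 158500/297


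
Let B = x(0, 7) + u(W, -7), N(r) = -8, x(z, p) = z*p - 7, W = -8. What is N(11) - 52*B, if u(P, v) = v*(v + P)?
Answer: -5104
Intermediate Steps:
x(z, p) = -7 + p*z (x(z, p) = p*z - 7 = -7 + p*z)
u(P, v) = v*(P + v)
B = 98 (B = (-7 + 7*0) - 7*(-8 - 7) = (-7 + 0) - 7*(-15) = -7 + 105 = 98)
N(11) - 52*B = -8 - 52*98 = -8 - 5096 = -5104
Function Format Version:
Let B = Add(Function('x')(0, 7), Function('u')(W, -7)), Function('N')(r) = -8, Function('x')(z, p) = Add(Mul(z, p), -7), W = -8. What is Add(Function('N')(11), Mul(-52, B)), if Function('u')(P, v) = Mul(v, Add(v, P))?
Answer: -5104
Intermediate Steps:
Function('x')(z, p) = Add(-7, Mul(p, z)) (Function('x')(z, p) = Add(Mul(p, z), -7) = Add(-7, Mul(p, z)))
Function('u')(P, v) = Mul(v, Add(P, v))
B = 98 (B = Add(Add(-7, Mul(7, 0)), Mul(-7, Add(-8, -7))) = Add(Add(-7, 0), Mul(-7, -15)) = Add(-7, 105) = 98)
Add(Function('N')(11), Mul(-52, B)) = Add(-8, Mul(-52, 98)) = Add(-8, -5096) = -5104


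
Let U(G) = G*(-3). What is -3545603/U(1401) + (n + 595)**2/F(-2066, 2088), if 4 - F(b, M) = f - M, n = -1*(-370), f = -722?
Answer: 4630421839/3942414 ≈ 1174.5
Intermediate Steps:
U(G) = -3*G
n = 370
F(b, M) = 726 + M (F(b, M) = 4 - (-722 - M) = 4 + (722 + M) = 726 + M)
-3545603/U(1401) + (n + 595)**2/F(-2066, 2088) = -3545603/((-3*1401)) + (370 + 595)**2/(726 + 2088) = -3545603/(-4203) + 965**2/2814 = -3545603*(-1/4203) + 931225*(1/2814) = 3545603/4203 + 931225/2814 = 4630421839/3942414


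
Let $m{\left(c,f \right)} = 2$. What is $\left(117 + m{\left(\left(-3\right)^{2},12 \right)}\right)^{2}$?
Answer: $14161$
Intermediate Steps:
$\left(117 + m{\left(\left(-3\right)^{2},12 \right)}\right)^{2} = \left(117 + 2\right)^{2} = 119^{2} = 14161$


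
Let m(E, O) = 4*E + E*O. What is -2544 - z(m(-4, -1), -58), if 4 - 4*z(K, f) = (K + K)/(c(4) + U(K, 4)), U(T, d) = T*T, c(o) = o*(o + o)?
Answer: -223963/88 ≈ -2545.0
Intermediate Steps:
c(o) = 2*o**2 (c(o) = o*(2*o) = 2*o**2)
U(T, d) = T**2
z(K, f) = 1 - K/(2*(32 + K**2)) (z(K, f) = 1 - (K + K)/(4*(2*4**2 + K**2)) = 1 - 2*K/(4*(2*16 + K**2)) = 1 - 2*K/(4*(32 + K**2)) = 1 - K/(2*(32 + K**2)))
-2544 - z(m(-4, -1), -58) = -2544 - (32 + (-4*(4 - 1))**2 - (-2)*(4 - 1))/(32 + (-4*(4 - 1))**2) = -2544 - (32 + (-4*3)**2 - (-2)*3)/(32 + (-4*3)**2) = -2544 - (32 + (-12)**2 - 1/2*(-12))/(32 + (-12)**2) = -2544 - (32 + 144 + 6)/(32 + 144) = -2544 - 182/176 = -2544 - 1*91/88 = -2544 - 91/88 = -223963/88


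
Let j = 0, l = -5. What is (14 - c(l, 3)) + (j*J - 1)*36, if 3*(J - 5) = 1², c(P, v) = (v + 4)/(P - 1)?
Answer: -125/6 ≈ -20.833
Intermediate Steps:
c(P, v) = (4 + v)/(-1 + P)
J = 16/3 (J = 5 + (⅓)*1² = 5 + (⅓)*1 = 5 + ⅓ = 16/3 ≈ 5.3333)
(14 - c(l, 3)) + (j*J - 1)*36 = (14 - (4 + 3)/(-1 - 5)) + (0*(16/3) - 1)*36 = (14 - 7/(-6)) + (0 - 1)*36 = (14 - (-1)*7/6) - 1*36 = (14 - 1*(-7/6)) - 36 = (14 + 7/6) - 36 = 91/6 - 36 = -125/6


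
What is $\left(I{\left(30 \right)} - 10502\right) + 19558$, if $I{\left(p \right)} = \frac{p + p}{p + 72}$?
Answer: $\frac{153962}{17} \approx 9056.6$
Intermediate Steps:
$I{\left(p \right)} = \frac{2 p}{72 + p}$
$\left(I{\left(30 \right)} - 10502\right) + 19558 = \left(2 \cdot 30 \frac{1}{72 + 30} - 10502\right) + 19558 = \left(2 \cdot 30 \cdot \frac{1}{102} - 10502\right) + 19558 = \left(\frac{10}{17} - 10502\right) + 19558 = - \frac{178524}{17} + 19558 = \frac{153962}{17}$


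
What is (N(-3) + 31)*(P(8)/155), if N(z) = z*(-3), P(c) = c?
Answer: 64/31 ≈ 2.0645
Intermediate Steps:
N(z) = -3*z
(N(-3) + 31)*(P(8)/155) = (-3*(-3) + 31)*(8/155) = (9 + 31)*(8*(1/155)) = 40*(8/155) = 64/31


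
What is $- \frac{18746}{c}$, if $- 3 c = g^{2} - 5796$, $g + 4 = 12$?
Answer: $- \frac{28119}{2866} \approx -9.8112$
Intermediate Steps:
$g = 8$ ($g = -4 + 12 = 8$)
$c = \frac{5732}{3}$ ($c = - \frac{8^{2} - 5796}{3} = - \frac{64 - 5796}{3} = \left(- \frac{1}{3}\right) \left(-5732\right) = \frac{5732}{3} \approx 1910.7$)
$- \frac{18746}{c} = - \frac{18746}{\frac{5732}{3}} = \left(-18746\right) \frac{3}{5732} = - \frac{28119}{2866}$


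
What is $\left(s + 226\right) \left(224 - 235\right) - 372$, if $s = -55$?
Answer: $-2253$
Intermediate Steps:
$\left(s + 226\right) \left(224 - 235\right) - 372 = \left(-55 + 226\right) \left(224 - 235\right) - 372 = 171 \left(-11\right) - 372 = -1881 - 372 = -2253$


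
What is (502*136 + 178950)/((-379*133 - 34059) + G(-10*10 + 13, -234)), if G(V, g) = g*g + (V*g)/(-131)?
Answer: -16193041/1956184 ≈ -8.2779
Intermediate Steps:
G(V, g) = g² - V*g/131 (G(V, g) = g² + (V*g)*(-1/131) = g² - V*g/131)
(502*136 + 178950)/((-379*133 - 34059) + G(-10*10 + 13, -234)) = (502*136 + 178950)/((-379*133 - 34059) + (1/131)*(-234)*(-(-10*10 + 13) + 131*(-234))) = (68272 + 178950)/((-50407 - 34059) + (1/131)*(-234)*(-(-100 + 13) - 30654)) = 247222/(-84466 + (1/131)*(-234)*(-1*(-87) - 30654)) = 247222/(-84466 + (1/131)*(-234)*(87 - 30654)) = 247222/(-84466 + (1/131)*(-234)*(-30567)) = 247222/(-84466 + 7152678/131) = 247222/(-3912368/131) = 247222*(-131/3912368) = -16193041/1956184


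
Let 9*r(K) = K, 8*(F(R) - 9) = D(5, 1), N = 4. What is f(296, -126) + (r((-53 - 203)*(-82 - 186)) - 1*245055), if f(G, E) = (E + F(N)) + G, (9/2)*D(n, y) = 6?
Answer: -4270549/18 ≈ -2.3725e+5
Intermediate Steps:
D(n, y) = 4/3 (D(n, y) = (2/9)*6 = 4/3)
F(R) = 55/6 (F(R) = 9 + (1/8)*(4/3) = 9 + 1/6 = 55/6)
f(G, E) = 55/6 + E + G (f(G, E) = (E + 55/6) + G = (55/6 + E) + G = 55/6 + E + G)
r(K) = K/9
f(296, -126) + (r((-53 - 203)*(-82 - 186)) - 1*245055) = (55/6 - 126 + 296) + (((-53 - 203)*(-82 - 186))/9 - 1*245055) = 1075/6 + ((-256*(-268))/9 - 245055) = 1075/6 + ((1/9)*68608 - 245055) = 1075/6 + (68608/9 - 245055) = 1075/6 - 2136887/9 = -4270549/18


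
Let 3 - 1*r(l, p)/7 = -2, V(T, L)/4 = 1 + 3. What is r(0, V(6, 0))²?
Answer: 1225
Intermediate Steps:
V(T, L) = 16 (V(T, L) = 4*(1 + 3) = 4*4 = 16)
r(l, p) = 35 (r(l, p) = 21 - 7*(-2) = 21 + 14 = 35)
r(0, V(6, 0))² = 35² = 1225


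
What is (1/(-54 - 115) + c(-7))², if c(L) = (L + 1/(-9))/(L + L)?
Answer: 28569025/113358609 ≈ 0.25202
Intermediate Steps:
c(L) = (-⅑ + L)/(2*L) (c(L) = (L - ⅑)/((2*L)) = (-⅑ + L)*(1/(2*L)) = (-⅑ + L)/(2*L))
(1/(-54 - 115) + c(-7))² = (1/(-54 - 115) + (1/18)*(-1 + 9*(-7))/(-7))² = (1/(-169) + (1/18)*(-⅐)*(-1 - 63))² = (-1/169 + (1/18)*(-⅐)*(-64))² = (-1/169 + 32/63)² = (5345/10647)² = 28569025/113358609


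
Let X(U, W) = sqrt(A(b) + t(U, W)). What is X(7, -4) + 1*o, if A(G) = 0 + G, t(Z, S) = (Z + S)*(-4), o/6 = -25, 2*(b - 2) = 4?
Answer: -150 + 2*I*sqrt(2) ≈ -150.0 + 2.8284*I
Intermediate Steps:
b = 4 (b = 2 + (1/2)*4 = 2 + 2 = 4)
o = -150 (o = 6*(-25) = -150)
t(Z, S) = -4*S - 4*Z (t(Z, S) = (S + Z)*(-4) = -4*S - 4*Z)
A(G) = G
X(U, W) = sqrt(4 - 4*U - 4*W) (X(U, W) = sqrt(4 + (-4*W - 4*U)) = sqrt(4 + (-4*U - 4*W)) = sqrt(4 - 4*U - 4*W))
X(7, -4) + 1*o = 2*sqrt(1 - 1*7 - 1*(-4)) + 1*(-150) = 2*sqrt(1 - 7 + 4) - 150 = 2*sqrt(-2) - 150 = 2*(I*sqrt(2)) - 150 = 2*I*sqrt(2) - 150 = -150 + 2*I*sqrt(2)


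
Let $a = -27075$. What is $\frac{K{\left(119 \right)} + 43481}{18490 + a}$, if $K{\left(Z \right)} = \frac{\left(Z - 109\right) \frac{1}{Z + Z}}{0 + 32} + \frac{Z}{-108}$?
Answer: $- \frac{4470429343}{882675360} \approx -5.0646$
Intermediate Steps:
$K{\left(Z \right)} = - \frac{Z}{108} + \frac{-109 + Z}{64 Z}$ ($K{\left(Z \right)} = \frac{\left(-109 + Z\right) \frac{1}{2 Z}}{32} + Z \left(- \frac{1}{108}\right) = \left(-109 + Z\right) \frac{1}{2 Z} \frac{1}{32} - \frac{Z}{108} = \frac{-109 + Z}{2 Z} \frac{1}{32} - \frac{Z}{108} = \frac{-109 + Z}{64 Z} - \frac{Z}{108} = - \frac{Z}{108} + \frac{-109 + Z}{64 Z}$)
$\frac{K{\left(119 \right)} + 43481}{18490 + a} = \frac{\left(\frac{1}{64} - \frac{109}{64 \cdot 119} - \frac{119}{108}\right) + 43481}{18490 - 27075} = \frac{\left(\frac{1}{64} - \frac{109}{7616} - \frac{119}{108}\right) + 43481}{-8585} = \left(\left(\frac{1}{64} - \frac{109}{7616} - \frac{119}{108}\right) + 43481\right) \left(- \frac{1}{8585}\right) = \left(- \frac{113153}{102816} + 43481\right) \left(- \frac{1}{8585}\right) = \frac{4470429343}{102816} \left(- \frac{1}{8585}\right) = - \frac{4470429343}{882675360}$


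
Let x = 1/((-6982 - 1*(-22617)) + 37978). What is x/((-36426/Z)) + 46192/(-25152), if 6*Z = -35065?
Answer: -704754215047/383746252617 ≈ -1.8365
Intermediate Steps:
Z = -35065/6 (Z = (⅙)*(-35065) = -35065/6 ≈ -5844.2)
x = 1/53613 (x = 1/((-6982 + 22617) + 37978) = 1/(15635 + 37978) = 1/53613 ≈ 1.8652e-5)
x/((-36426/Z)) + 46192/(-25152) = 1/(53613*((-36426/(-35065/6)))) + 46192/(-25152) = 1/(53613*((-36426*(-6/35065)))) + 46192*(-1/25152) = 1/(53613*(218556/35065)) - 2887/1572 = (1/53613)*(35065/218556) - 2887/1572 = 35065/11717442828 - 2887/1572 = -704754215047/383746252617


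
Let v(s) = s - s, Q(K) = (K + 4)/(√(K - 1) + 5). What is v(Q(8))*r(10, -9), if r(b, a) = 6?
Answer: 0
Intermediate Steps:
Q(K) = (4 + K)/(5 + √(-1 + K)) (Q(K) = (4 + K)/(√(-1 + K) + 5) = (4 + K)/(5 + √(-1 + K)))
v(s) = 0
v(Q(8))*r(10, -9) = 0*6 = 0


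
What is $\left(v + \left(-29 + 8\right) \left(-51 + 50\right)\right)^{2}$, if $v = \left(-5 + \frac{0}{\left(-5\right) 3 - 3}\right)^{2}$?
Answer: $2116$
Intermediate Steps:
$v = 25$ ($v = \left(-5 + \frac{0}{-15 - 3}\right)^{2} = \left(-5 + \frac{0}{-18}\right)^{2} = \left(-5 + 0 \left(- \frac{1}{18}\right)\right)^{2} = \left(-5 + 0\right)^{2} = \left(-5\right)^{2} = 25$)
$\left(v + \left(-29 + 8\right) \left(-51 + 50\right)\right)^{2} = \left(25 + \left(-29 + 8\right) \left(-51 + 50\right)\right)^{2} = \left(25 - -21\right)^{2} = \left(25 + 21\right)^{2} = 46^{2} = 2116$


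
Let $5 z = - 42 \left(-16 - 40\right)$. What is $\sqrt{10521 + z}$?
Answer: $\frac{\sqrt{274785}}{5} \approx 104.84$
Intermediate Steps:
$z = \frac{2352}{5}$ ($z = \frac{\left(-42\right) \left(-16 - 40\right)}{5} = \frac{\left(-42\right) \left(-56\right)}{5} = \frac{1}{5} \cdot 2352 = \frac{2352}{5} \approx 470.4$)
$\sqrt{10521 + z} = \sqrt{10521 + \frac{2352}{5}} = \sqrt{\frac{54957}{5}} = \frac{\sqrt{274785}}{5}$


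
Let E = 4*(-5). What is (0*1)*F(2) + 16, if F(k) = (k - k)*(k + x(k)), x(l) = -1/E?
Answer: 16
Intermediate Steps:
E = -20
x(l) = 1/20 (x(l) = -1/(-20) = -1*(-1/20) = 1/20)
F(k) = 0 (F(k) = (k - k)*(k + 1/20) = 0*(1/20 + k) = 0)
(0*1)*F(2) + 16 = (0*1)*0 + 16 = 0*0 + 16 = 0 + 16 = 16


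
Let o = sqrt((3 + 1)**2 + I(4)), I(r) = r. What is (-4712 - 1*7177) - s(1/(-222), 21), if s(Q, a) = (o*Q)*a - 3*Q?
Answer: -879787/74 + 7*sqrt(5)/37 ≈ -11889.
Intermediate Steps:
o = 2*sqrt(5) (o = sqrt((3 + 1)**2 + 4) = sqrt(4**2 + 4) = sqrt(16 + 4) = sqrt(20) = 2*sqrt(5) ≈ 4.4721)
s(Q, a) = -3*Q + 2*Q*a*sqrt(5) (s(Q, a) = ((2*sqrt(5))*Q)*a - 3*Q = (2*Q*sqrt(5))*a - 3*Q = 2*Q*a*sqrt(5) - 3*Q = -3*Q + 2*Q*a*sqrt(5))
(-4712 - 1*7177) - s(1/(-222), 21) = (-4712 - 1*7177) - (-3 + 2*21*sqrt(5))/(-222) = (-4712 - 7177) - (-1)*(-3 + 42*sqrt(5))/222 = -11889 - (1/74 - 7*sqrt(5)/37) = -11889 + (-1/74 + 7*sqrt(5)/37) = -879787/74 + 7*sqrt(5)/37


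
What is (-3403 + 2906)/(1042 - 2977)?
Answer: 497/1935 ≈ 0.25685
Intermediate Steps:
(-3403 + 2906)/(1042 - 2977) = -497/(-1935) = -497*(-1/1935) = 497/1935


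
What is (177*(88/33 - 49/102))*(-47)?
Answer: -618379/34 ≈ -18188.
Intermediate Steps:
(177*(88/33 - 49/102))*(-47) = (177*(88*(1/33) - 49*1/102))*(-47) = (177*(8/3 - 49/102))*(-47) = (177*(223/102))*(-47) = (13157/34)*(-47) = -618379/34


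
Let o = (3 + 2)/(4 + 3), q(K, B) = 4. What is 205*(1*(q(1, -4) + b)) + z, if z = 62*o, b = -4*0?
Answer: 6050/7 ≈ 864.29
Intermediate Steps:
b = 0
o = 5/7 ≈ 0.71429
z = 310/7 (z = 62*(5/7) = 310/7 ≈ 44.286)
205*(1*(q(1, -4) + b)) + z = 205*(1*(4 + 0)) + 310/7 = 205*(1*4) + 310/7 = 205*4 + 310/7 = 820 + 310/7 = 6050/7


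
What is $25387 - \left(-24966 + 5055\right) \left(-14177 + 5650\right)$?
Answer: $-169755710$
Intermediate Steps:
$25387 - \left(-24966 + 5055\right) \left(-14177 + 5650\right) = 25387 - \left(-19911\right) \left(-8527\right) = 25387 - 169781097 = -169755710$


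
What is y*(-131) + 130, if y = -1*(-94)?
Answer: -12184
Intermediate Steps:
y = 94
y*(-131) + 130 = 94*(-131) + 130 = -12314 + 130 = -12184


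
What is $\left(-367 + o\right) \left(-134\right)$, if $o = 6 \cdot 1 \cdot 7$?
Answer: $43550$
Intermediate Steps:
$o = 42$ ($o = 6 \cdot 7 = 42$)
$\left(-367 + o\right) \left(-134\right) = \left(-367 + 42\right) \left(-134\right) = \left(-325\right) \left(-134\right) = 43550$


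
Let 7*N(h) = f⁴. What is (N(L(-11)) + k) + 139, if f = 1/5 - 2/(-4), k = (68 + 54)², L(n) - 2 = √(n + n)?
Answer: 150230343/10000 ≈ 15023.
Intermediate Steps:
L(n) = 2 + √2*√n (L(n) = 2 + √(n + n) = 2 + √(2*n) = 2 + √2*√n)
k = 14884 (k = 122² = 14884)
f = 7/10 (f = 1*(⅕) - 2*(-¼) = ⅕ + ½ = 7/10 ≈ 0.70000)
N(h) = 343/10000 (N(h) = (7/10)⁴/7 = (⅐)*(2401/10000) = 343/10000)
(N(L(-11)) + k) + 139 = (343/10000 + 14884) + 139 = 148840343/10000 + 139 = 150230343/10000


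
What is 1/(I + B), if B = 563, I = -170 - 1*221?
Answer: 1/172 ≈ 0.0058140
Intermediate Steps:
I = -391 (I = -170 - 221 = -391)
1/(I + B) = 1/(-391 + 563) = 1/172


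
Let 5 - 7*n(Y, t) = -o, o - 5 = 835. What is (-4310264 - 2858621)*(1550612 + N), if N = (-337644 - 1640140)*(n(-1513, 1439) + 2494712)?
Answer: 247610927334221313020/7 ≈ 3.5373e+19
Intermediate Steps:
o = 840 (o = 5 + 835 = 840)
n(Y, t) = 845/7 (n(Y, t) = 5/7 - (-1)*840/7 = 5/7 - ⅐*(-840) = 5/7 + 120 = 845/7)
N = -34539681574936/7 (N = (-337644 - 1640140)*(845/7 + 2494712) = -1977784*17463829/7 = -34539681574936/7 ≈ -4.9342e+12)
(-4310264 - 2858621)*(1550612 + N) = (-4310264 - 2858621)*(1550612 - 34539681574936/7) = -7168885*(-34539670720652/7) = 247610927334221313020/7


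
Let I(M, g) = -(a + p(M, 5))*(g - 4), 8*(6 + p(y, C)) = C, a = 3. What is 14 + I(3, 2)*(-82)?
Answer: 807/2 ≈ 403.50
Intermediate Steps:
p(y, C) = -6 + C/8
I(M, g) = -19/2 + 19*g/8 (I(M, g) = -(3 + (-6 + (⅛)*5))*(g - 4) = -(3 + (-6 + 5/8))*(-4 + g) = -(3 - 43/8)*(-4 + g) = -(-19)*(-4 + g)/8 = -(19/2 - 19*g/8) = -19/2 + 19*g/8)
14 + I(3, 2)*(-82) = 14 + (-19/2 + (19/8)*2)*(-82) = 14 + (-19/2 + 19/4)*(-82) = 14 - 19/4*(-82) = 14 + 779/2 = 807/2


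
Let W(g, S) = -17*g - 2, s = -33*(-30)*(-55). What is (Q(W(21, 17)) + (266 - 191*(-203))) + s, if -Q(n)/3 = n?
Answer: -14334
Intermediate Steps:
s = -54450 (s = 990*(-55) = -54450)
W(g, S) = -2 - 17*g
Q(n) = -3*n
(Q(W(21, 17)) + (266 - 191*(-203))) + s = (-3*(-2 - 17*21) + (266 - 191*(-203))) - 54450 = (-3*(-2 - 357) + (266 + 38773)) - 54450 = (-3*(-359) + 39039) - 54450 = (1077 + 39039) - 54450 = 40116 - 54450 = -14334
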